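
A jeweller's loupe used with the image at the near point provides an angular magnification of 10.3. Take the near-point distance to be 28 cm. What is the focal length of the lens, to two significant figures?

3.0 cm

For the image at the near point, M = 1 + D/f.
f = D/(M - 1) = 28/(10.3 - 1) = 3.011 cm.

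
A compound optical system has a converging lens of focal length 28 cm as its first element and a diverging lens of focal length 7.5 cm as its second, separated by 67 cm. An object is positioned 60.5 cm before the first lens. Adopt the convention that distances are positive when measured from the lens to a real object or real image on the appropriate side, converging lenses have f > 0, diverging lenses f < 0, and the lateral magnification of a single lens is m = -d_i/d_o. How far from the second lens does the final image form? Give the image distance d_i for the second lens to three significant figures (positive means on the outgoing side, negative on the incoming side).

-4.99 cm

First lens: d_i1 = 1/(1/28 - 1/60.5) = 52.123 cm.
Object distance for lens 2: d_o2 = 67 - 52.123 = 14.877 cm.
Second lens: d_i2 = 1/(1/(-7.5) - 1/(14.877)) = -4.986 cm.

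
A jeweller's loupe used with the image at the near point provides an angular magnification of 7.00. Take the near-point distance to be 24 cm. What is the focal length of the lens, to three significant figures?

For the image at the near point, M = 1 + D/f.
f = D/(M - 1) = 24/(7.0 - 1) = 4.000 cm.

4.00 cm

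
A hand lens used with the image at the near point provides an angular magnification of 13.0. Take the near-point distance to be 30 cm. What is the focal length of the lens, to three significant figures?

For the image at the near point, M = 1 + D/f.
f = D/(M - 1) = 30/(13.0 - 1) = 2.500 cm.

2.50 cm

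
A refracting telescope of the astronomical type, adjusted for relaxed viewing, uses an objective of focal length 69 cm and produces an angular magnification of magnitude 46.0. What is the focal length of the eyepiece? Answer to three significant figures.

|M| = f_obj/f_eye, so f_eye = f_obj/|M| = 69/46.0 = 1.500 cm.

1.50 cm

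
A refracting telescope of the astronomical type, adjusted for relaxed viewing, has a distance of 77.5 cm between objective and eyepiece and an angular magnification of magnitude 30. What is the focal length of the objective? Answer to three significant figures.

In normal adjustment the tube length equals f_obj + f_eye and |M| = f_obj/f_eye.
So f_obj = 30 f_eye and 30 f_eye + f_eye = 77.5 cm, giving f_eye = 77.5/31 = 2.500 cm and f_obj = 75.000 cm.

75.0 cm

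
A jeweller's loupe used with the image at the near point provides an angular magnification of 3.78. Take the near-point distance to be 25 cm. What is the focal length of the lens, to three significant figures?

For the image at the near point, M = 1 + D/f.
f = D/(M - 1) = 25/(3.78 - 1) = 8.993 cm.

8.99 cm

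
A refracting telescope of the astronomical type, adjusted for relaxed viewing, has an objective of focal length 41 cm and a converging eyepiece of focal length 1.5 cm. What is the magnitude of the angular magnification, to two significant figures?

27

|M| = f_obj/|f_eye| = 41/1.5 = 27.333.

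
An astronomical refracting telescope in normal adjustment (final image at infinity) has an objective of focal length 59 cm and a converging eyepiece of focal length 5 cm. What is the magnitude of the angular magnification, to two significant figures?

|M| = f_obj/|f_eye| = 59/5 = 11.800.

12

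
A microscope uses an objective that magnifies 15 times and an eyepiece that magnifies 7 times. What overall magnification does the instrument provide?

The overall magnification of a compound microscope is the product of the objective and eyepiece magnifications:
M = M_obj x M_eye = 15 x 7 = 105.

105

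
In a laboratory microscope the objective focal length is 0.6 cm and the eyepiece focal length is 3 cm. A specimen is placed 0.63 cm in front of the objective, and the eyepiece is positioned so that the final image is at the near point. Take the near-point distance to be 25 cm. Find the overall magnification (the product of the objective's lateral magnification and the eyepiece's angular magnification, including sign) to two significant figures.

-190

Objective: 1/d_i = 1/f_obj - 1/d_o = 1/0.6 - 1/0.63 = 0.07937 cm^-1, so d_i = 12.600 cm.
m_obj = -d_i/d_o = -12.600/0.63 = -20.000.
Eyepiece angular magnification (image at near point): M_eye = 1 + D/f_e = 1 + 25/3 = 9.333.
Overall M = m_obj x M_eye = (-20.000)(9.333) = -186.67.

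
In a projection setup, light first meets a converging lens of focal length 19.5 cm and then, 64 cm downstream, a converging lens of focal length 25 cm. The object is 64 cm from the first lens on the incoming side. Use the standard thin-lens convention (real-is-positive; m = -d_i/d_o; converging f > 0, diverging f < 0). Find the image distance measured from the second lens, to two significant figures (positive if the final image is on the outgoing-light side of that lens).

82 cm

Applying the thin-lens equation to the first lens, 1/19.5 = 1/64 + 1/d_i1, which gives d_i1 = 28.045 cm.
Object distance for lens 2: d_o2 = 64 - 28.045 = 35.955 cm.
Applying the thin-lens equation again with f_2 = 25 cm and d_o2 = 35.955 cm gives d_i2 = 82.051 cm.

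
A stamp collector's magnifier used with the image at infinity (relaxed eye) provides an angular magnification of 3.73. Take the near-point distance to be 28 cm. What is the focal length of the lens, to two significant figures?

For the image at infinity, M = D/f.
f = D/M = 28/3.73 = 7.507 cm.

7.5 cm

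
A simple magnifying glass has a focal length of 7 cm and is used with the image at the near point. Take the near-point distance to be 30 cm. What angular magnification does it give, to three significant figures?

5.29

M = 1 + D/f = 1 + 30/7 = 5.286.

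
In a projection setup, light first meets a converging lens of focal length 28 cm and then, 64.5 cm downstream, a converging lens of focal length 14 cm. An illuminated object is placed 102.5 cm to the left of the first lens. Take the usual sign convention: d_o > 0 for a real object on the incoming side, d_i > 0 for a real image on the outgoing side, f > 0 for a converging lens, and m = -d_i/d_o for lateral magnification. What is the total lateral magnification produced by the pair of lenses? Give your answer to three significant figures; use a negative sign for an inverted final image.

0.439

First lens: d_i1 = 1/(1/28 - 1/102.5) = 38.523 cm.
m_1 = -(38.523)/102.5 = -0.3758.
That image sits 25.977 cm in front of the second lens, so d_o2 = 25.977 cm.
Second lens: d_i2 = 1/(1/14 - 1/(25.977)) = 30.365 cm.
m_2 = -(30.365)/(25.977) = -1.1690.
Total m = m_1 x m_2 = (-0.3758)(-1.1690) = 0.4393.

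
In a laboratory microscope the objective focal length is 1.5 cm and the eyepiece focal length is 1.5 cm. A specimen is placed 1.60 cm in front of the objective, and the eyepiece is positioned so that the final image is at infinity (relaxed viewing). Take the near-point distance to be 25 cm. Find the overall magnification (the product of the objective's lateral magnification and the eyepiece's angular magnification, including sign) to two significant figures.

Objective: 1/d_i = 1/f_obj - 1/d_o = 1/1.5 - 1/1.60 = 0.04167 cm^-1, so d_i = 24.000 cm.
m_obj = -d_i/d_o = -24.000/1.60 = -15.000.
Eyepiece angular magnification (image at infinity): M_eye = D/f_e = 25/1.5 = 16.667.
Overall M = m_obj x M_eye = (-15.000)(16.667) = -250.00.

-250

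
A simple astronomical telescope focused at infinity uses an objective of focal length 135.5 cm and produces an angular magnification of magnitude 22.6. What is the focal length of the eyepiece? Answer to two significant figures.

|M| = f_obj/f_eye, so f_eye = f_obj/|M| = 135.5/22.6 = 5.996 cm.

6.0 cm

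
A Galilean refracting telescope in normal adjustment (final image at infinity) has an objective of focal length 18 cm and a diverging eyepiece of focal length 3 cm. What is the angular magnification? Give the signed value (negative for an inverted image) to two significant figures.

6.0

M = -f_obj/f_eye = -18/(-3) = 6.000.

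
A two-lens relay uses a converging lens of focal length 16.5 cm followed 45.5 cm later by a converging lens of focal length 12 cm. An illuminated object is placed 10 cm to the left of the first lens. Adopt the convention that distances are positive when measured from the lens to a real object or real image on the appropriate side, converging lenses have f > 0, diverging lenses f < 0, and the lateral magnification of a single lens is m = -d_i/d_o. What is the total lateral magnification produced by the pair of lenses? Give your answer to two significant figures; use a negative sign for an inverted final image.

Lens 1: 1/d_i1 = 1/f_1 - 1/d_o1 = 1/16.5 - 1/10 = -0.03939 cm^-1, so d_i1 = -25.385 cm.
m_1 = -(-25.385)/10 = 2.5385.
With d_i1 < 0 the first image is virtual and lies on the object side; the object distance for lens 2 is d_o2 = 45.5 - (-25.385) = 70.885 cm.
Lens 2: 1/d_i2 = 1/f_2 - 1/d_o2 = 1/12 - 1/(70.885) = 0.06923 cm^-1, so d_i2 = 14.445 cm.
m_2 = -(14.445)/(70.885) = -0.2038.
The system's lateral magnification is m_1 m_2 = (2.5385)(-0.2038) = -0.5173.

-0.52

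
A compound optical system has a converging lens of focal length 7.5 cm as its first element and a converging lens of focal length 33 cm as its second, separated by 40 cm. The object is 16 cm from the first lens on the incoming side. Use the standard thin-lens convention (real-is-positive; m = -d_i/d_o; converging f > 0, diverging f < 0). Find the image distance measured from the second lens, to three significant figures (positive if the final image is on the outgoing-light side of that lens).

First lens: d_i1 = 1/(1/7.5 - 1/16) = 14.118 cm.
The intermediate image is 14.118 cm to the right of lens 1, so d_o2 = L - d_i1 = 40 - 14.118 = 25.882 cm.
Second lens: d_i2 = 1/(1/33 - 1/(25.882)) = -120.000 cm.

-120 cm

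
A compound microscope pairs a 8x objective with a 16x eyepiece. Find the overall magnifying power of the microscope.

128

The overall magnification of a compound microscope is the product of the objective and eyepiece magnifications:
M = M_obj x M_eye = 8 x 16 = 128.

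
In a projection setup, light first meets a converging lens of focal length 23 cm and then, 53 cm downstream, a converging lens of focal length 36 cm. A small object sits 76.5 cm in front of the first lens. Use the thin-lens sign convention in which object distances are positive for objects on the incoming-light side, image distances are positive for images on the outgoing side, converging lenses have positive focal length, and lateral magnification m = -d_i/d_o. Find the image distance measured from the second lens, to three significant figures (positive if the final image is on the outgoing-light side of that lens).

Applying the thin-lens equation to the first lens, 1/23 = 1/76.5 + 1/d_i1, which gives d_i1 = 32.888 cm.
Object distance for lens 2: d_o2 = 53 - 32.888 = 20.112 cm.
Applying the thin-lens equation again with f_2 = 36 cm and d_o2 = 20.112 cm gives d_i2 = -45.572 cm.

-45.6 cm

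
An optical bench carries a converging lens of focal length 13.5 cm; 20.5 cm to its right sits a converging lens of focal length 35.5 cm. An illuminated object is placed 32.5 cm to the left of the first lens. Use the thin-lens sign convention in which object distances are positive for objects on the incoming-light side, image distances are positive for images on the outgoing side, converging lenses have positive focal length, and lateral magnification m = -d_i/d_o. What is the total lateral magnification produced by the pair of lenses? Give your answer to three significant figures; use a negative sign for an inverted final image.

Applying the thin-lens equation to the first lens, 1/13.5 = 1/32.5 + 1/d_i1, which gives d_i1 = 23.092 cm.
Its lateral magnification is m_1 = -d_i1/d_o1 = -(23.092)/32.5 = -0.7105.
This image would form 23.092 cm past lens 1, i.e. 2.592 cm beyond lens 2, so it is a virtual object for lens 2: d_o2 = 20.5 - 23.092 = -2.592 cm.
Applying the thin-lens equation again with f_2 = 35.5 cm and d_o2 = -2.592 cm gives d_i2 = 2.416 cm.
m_2 = -(2.416)/(-2.592) = 0.9320.
The system's lateral magnification is m_1 m_2 = (-0.7105)(0.9320) = -0.6622.

-0.662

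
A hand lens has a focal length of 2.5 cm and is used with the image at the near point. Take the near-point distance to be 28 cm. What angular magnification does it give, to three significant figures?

M = 1 + D/f = 1 + 28/2.5 = 12.200.

12.2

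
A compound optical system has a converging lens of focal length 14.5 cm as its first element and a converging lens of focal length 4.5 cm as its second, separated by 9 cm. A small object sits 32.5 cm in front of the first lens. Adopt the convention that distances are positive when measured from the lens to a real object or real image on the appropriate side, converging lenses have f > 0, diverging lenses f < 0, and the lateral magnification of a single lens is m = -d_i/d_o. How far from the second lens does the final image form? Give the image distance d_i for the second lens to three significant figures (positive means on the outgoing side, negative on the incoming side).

Applying the thin-lens equation to the first lens, 1/14.5 = 1/32.5 + 1/d_i1, which gives d_i1 = 26.181 cm.
Since 26.181 cm > 9 cm, the first image lies past the second lens and serves as a virtual object: d_o2 = L - d_i1 = -17.181 cm.
Applying the thin-lens equation again with f_2 = 4.5 cm and d_o2 = -17.181 cm gives d_i2 = 3.566 cm.

3.57 cm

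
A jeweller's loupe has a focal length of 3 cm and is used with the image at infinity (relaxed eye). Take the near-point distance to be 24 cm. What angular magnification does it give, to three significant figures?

8.00

M = D/f = 24/3 = 8.000.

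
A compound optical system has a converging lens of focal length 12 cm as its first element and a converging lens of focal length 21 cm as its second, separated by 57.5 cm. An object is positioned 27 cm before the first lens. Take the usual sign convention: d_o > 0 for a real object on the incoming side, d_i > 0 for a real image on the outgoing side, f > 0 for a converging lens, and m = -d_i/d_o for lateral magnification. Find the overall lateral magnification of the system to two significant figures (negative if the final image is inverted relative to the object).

Applying the thin-lens equation to the first lens, 1/12 = 1/27 + 1/d_i1, which gives d_i1 = 21.600 cm.
Its lateral magnification is m_1 = -d_i1/d_o1 = -(21.600)/27 = -0.8000.
That image sits 35.900 cm in front of the second lens, so d_o2 = 35.900 cm.
Applying the thin-lens equation again with f_2 = 21 cm and d_o2 = 35.900 cm gives d_i2 = 50.597 cm.
m_2 = -(50.597)/(35.900) = -1.4094.
Overall magnification: m = m_1 m_2 = 1.1275.

1.1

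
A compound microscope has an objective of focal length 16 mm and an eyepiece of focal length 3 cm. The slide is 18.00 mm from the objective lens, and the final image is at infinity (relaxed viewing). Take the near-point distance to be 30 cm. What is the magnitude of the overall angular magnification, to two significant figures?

80

Convert to cm: f_obj = 16 mm = 1.6 cm; d_o = 18.00 mm = 1.80 cm.
Objective: 1/d_i = 1/f_obj - 1/d_o = 1/1.6 - 1/1.80 = 0.06944 cm^-1, so d_i = 14.400 cm.
m_obj = -d_i/d_o = -14.400/1.80 = -8.000.
Eyepiece angular magnification (image at infinity): M_eye = D/f_e = 30/3 = 10.000.
Overall M = m_obj x M_eye = (-8.000)(10.000) = -80.00.
|M| = 80.00.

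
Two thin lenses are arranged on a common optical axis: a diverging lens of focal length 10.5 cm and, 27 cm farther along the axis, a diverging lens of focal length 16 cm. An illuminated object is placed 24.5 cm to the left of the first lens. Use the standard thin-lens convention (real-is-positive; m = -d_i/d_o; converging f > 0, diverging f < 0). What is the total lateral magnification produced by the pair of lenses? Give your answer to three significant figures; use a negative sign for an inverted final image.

0.0953

First lens: d_i1 = 1/(1/(-10.5) - 1/24.5) = -7.350 cm.
m_1 = -(-7.350)/24.5 = 0.3000.
With d_i1 < 0 the first image is virtual and lies on the object side; the object distance for lens 2 is d_o2 = 27 - (-7.350) = 34.350 cm.
Second lens: d_i2 = 1/(1/(-16) - 1/(34.350)) = -10.916 cm.
m_2 = -(-10.916)/(34.350) = 0.3178.
Overall magnification: m = m_1 m_2 = 0.0953.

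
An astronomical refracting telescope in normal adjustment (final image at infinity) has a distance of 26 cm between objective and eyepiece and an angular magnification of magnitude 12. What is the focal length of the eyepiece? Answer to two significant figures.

2.0 cm

In normal adjustment the tube length equals f_obj + f_eye and |M| = f_obj/f_eye.
So f_obj = 12 f_eye and 12 f_eye + f_eye = 26 cm, giving f_eye = 26/13 = 2.000 cm and f_obj = 24.000 cm.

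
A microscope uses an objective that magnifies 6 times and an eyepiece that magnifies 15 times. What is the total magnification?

The overall magnification of a compound microscope is the product of the objective and eyepiece magnifications:
M = M_obj x M_eye = 6 x 15 = 90.

90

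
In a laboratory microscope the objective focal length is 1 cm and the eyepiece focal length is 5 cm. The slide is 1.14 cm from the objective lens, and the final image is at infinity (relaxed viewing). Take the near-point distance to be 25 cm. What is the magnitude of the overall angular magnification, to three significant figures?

35.7

Objective: 1/d_i = 1/f_obj - 1/d_o = 1/1 - 1/1.14 = 0.12281 cm^-1, so d_i = 8.143 cm.
m_obj = -d_i/d_o = -8.143/1.14 = -7.143.
Eyepiece angular magnification (image at infinity): M_eye = D/f_e = 25/5 = 5.000.
Overall M = m_obj x M_eye = (-7.143)(5.000) = -35.71.
|M| = 35.71.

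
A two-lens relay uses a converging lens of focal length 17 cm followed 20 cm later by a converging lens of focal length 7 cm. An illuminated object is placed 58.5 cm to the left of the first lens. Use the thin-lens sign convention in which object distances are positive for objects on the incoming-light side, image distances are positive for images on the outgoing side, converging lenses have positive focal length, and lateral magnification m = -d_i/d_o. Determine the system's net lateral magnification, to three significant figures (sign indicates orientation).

-0.262

First lens: d_i1 = 1/(1/17 - 1/58.5) = 23.964 cm.
m_1 = -(23.964)/58.5 = -0.4096.
This image would form 23.964 cm past lens 1, i.e. 3.964 cm beyond lens 2, so it is a virtual object for lens 2: d_o2 = 20 - 23.964 = -3.964 cm.
Second lens: d_i2 = 1/(1/7 - 1/(-3.964)) = 2.531 cm.
m_2 = -(2.531)/(-3.964) = 0.6385.
Overall magnification: m = m_1 m_2 = -0.2615.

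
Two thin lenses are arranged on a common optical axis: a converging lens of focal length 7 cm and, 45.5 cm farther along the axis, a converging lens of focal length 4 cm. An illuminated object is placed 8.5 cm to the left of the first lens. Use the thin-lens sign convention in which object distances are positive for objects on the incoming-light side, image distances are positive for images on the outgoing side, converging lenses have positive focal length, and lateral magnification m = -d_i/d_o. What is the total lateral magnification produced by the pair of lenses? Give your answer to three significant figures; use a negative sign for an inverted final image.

10.2

Applying the thin-lens equation to the first lens, 1/7 = 1/8.5 + 1/d_i1, which gives d_i1 = 39.667 cm.
Its lateral magnification is m_1 = -d_i1/d_o1 = -(39.667)/8.5 = -4.6667.
Object distance for lens 2: d_o2 = 45.5 - 39.667 = 5.833 cm.
Applying the thin-lens equation again with f_2 = 4 cm and d_o2 = 5.833 cm gives d_i2 = 12.727 cm.
m_2 = -(12.727)/(5.833) = -2.1818.
The system's lateral magnification is m_1 m_2 = (-4.6667)(-2.1818) = 10.1818.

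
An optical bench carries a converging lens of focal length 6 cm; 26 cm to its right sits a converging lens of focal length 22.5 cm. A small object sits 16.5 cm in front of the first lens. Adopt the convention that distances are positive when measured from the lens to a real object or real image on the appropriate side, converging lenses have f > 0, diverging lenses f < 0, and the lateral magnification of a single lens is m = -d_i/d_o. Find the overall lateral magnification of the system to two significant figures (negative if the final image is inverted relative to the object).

First lens: d_i1 = 1/(1/6 - 1/16.5) = 9.429 cm.
m_1 = -(9.429)/16.5 = -0.5714.
Object distance for lens 2: d_o2 = 26 - 9.429 = 16.571 cm.
Second lens: d_i2 = 1/(1/22.5 - 1/(16.571)) = -62.892 cm.
m_2 = -(-62.892)/(16.571) = 3.7952.
Overall magnification: m = m_1 m_2 = -2.1687.

-2.2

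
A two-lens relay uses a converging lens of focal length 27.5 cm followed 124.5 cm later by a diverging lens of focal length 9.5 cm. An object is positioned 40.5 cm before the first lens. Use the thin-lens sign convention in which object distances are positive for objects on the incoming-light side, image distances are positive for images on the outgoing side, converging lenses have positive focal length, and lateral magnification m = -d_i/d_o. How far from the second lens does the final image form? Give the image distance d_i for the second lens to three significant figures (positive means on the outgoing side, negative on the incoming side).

Applying the thin-lens equation to the first lens, 1/27.5 = 1/40.5 + 1/d_i1, which gives d_i1 = 85.673 cm.
Object distance for lens 2: d_o2 = 124.5 - 85.673 = 38.827 cm.
Applying the thin-lens equation again with f_2 = -9.5 cm and d_o2 = 38.827 cm gives d_i2 = -7.633 cm.

-7.63 cm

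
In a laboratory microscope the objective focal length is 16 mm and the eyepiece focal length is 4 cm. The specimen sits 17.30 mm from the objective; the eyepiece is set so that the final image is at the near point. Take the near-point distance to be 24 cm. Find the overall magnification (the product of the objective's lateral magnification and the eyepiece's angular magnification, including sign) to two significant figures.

-86

Convert to cm: f_obj = 16 mm = 1.6 cm; d_o = 17.30 mm = 1.73 cm.
Objective: 1/d_i = 1/f_obj - 1/d_o = 1/1.6 - 1/1.73 = 0.04697 cm^-1, so d_i = 21.292 cm.
m_obj = -d_i/d_o = -21.292/1.73 = -12.308.
Eyepiece angular magnification (image at near point): M_eye = 1 + D/f_e = 1 + 24/4 = 7.000.
Overall M = m_obj x M_eye = (-12.308)(7.000) = -86.15.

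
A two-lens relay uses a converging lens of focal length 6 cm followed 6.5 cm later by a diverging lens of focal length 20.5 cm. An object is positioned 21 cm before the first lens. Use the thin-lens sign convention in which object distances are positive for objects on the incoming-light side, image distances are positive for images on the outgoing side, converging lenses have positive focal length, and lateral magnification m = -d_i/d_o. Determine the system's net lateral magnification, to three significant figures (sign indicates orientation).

Lens 1: 1/d_i1 = 1/f_1 - 1/d_o1 = 1/6 - 1/21 = 0.11905 cm^-1, so d_i1 = 8.400 cm.
m_1 = -(8.400)/21 = -0.4000.
Since 8.400 cm > 6.5 cm, the first image lies past the second lens and serves as a virtual object: d_o2 = L - d_i1 = -1.900 cm.
Lens 2: 1/d_i2 = 1/f_2 - 1/d_o2 = 1/(-20.5) - 1/(-1.900) = 0.47754 cm^-1, so d_i2 = 2.094 cm.
m_2 = -(2.094)/(-1.900) = 1.1022.
Total m = m_1 x m_2 = (-0.4000)(1.1022) = -0.4409.

-0.441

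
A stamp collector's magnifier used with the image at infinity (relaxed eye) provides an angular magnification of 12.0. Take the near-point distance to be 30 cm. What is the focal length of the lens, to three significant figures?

2.50 cm

For the image at infinity, M = D/f.
f = D/M = 30/12.0 = 2.500 cm.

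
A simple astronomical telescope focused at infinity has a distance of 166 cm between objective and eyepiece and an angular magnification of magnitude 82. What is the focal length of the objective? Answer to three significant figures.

164 cm

In normal adjustment the tube length equals f_obj + f_eye and |M| = f_obj/f_eye.
So f_obj = 82 f_eye and 82 f_eye + f_eye = 166 cm, giving f_eye = 166/83 = 2.000 cm and f_obj = 164.000 cm.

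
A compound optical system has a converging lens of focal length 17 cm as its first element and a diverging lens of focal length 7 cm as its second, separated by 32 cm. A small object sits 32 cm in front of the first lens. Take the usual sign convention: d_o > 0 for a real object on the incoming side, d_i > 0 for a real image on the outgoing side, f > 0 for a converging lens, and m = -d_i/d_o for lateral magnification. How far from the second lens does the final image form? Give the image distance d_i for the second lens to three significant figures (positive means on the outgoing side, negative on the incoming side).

First lens: d_i1 = 1/(1/17 - 1/32) = 36.267 cm.
Since 36.267 cm > 32 cm, the first image lies past the second lens and serves as a virtual object: d_o2 = L - d_i1 = -4.267 cm.
Second lens: d_i2 = 1/(1/(-7) - 1/(-4.267)) = 10.927 cm.

10.9 cm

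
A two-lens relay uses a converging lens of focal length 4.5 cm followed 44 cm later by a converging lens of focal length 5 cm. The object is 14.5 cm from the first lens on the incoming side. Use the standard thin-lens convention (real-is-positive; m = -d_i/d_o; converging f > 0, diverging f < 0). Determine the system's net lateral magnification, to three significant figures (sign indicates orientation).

Applying the thin-lens equation to the first lens, 1/4.5 = 1/14.5 + 1/d_i1, which gives d_i1 = 6.525 cm.
Its lateral magnification is m_1 = -d_i1/d_o1 = -(6.525)/14.5 = -0.4500.
That image sits 37.475 cm in front of the second lens, so d_o2 = 37.475 cm.
Applying the thin-lens equation again with f_2 = 5 cm and d_o2 = 37.475 cm gives d_i2 = 5.770 cm.
m_2 = -(5.770)/(37.475) = -0.1540.
The system's lateral magnification is m_1 m_2 = (-0.4500)(-0.1540) = 0.0693.

0.0693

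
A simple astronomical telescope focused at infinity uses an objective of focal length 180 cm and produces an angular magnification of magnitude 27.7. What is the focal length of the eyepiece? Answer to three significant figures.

|M| = f_obj/f_eye, so f_eye = f_obj/|M| = 180/27.7 = 6.498 cm.

6.50 cm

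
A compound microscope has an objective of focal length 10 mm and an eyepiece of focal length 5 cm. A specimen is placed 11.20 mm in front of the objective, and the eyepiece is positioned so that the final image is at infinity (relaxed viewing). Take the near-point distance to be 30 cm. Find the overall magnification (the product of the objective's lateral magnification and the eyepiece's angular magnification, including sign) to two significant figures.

-50

Convert to cm: f_obj = 10 mm = 1 cm; d_o = 11.20 mm = 1.12 cm.
Objective: 1/d_i = 1/f_obj - 1/d_o = 1/1 - 1/1.12 = 0.10714 cm^-1, so d_i = 9.333 cm.
m_obj = -d_i/d_o = -9.333/1.12 = -8.333.
Eyepiece angular magnification (image at infinity): M_eye = D/f_e = 30/5 = 6.000.
Overall M = m_obj x M_eye = (-8.333)(6.000) = -50.00.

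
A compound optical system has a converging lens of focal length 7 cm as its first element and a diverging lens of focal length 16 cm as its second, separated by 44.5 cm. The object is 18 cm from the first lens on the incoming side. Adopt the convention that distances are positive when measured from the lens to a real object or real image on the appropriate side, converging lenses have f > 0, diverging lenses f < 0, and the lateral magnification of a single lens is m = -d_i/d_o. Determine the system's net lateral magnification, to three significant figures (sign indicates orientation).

First lens: d_i1 = 1/(1/7 - 1/18) = 11.455 cm.
m_1 = -(11.455)/18 = -0.6364.
The intermediate image is 11.455 cm to the right of lens 1, so d_o2 = L - d_i1 = 44.5 - 11.455 = 33.045 cm.
Second lens: d_i2 = 1/(1/(-16) - 1/(33.045)) = -10.780 cm.
m_2 = -(-10.780)/(33.045) = 0.3262.
Total m = m_1 x m_2 = (-0.6364)(0.3262) = -0.2076.

-0.208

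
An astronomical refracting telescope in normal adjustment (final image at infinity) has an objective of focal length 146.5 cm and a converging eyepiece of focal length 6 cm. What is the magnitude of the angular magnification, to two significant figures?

|M| = f_obj/|f_eye| = 146.5/6 = 24.417.

24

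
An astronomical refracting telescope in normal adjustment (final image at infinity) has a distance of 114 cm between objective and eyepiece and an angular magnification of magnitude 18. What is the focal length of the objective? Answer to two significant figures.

In normal adjustment the tube length equals f_obj + f_eye and |M| = f_obj/f_eye.
So f_obj = 18 f_eye and 18 f_eye + f_eye = 114 cm, giving f_eye = 114/19 = 6.000 cm and f_obj = 108.000 cm.

110 cm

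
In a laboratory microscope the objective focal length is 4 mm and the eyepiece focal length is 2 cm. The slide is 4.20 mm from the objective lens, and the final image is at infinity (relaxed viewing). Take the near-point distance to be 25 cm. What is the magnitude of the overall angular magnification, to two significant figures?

Convert to cm: f_obj = 4 mm = 0.4 cm; d_o = 4.20 mm = 0.42 cm.
Objective: 1/d_i = 1/f_obj - 1/d_o = 1/0.4 - 1/0.42 = 0.11905 cm^-1, so d_i = 8.400 cm.
m_obj = -d_i/d_o = -8.400/0.42 = -20.000.
Eyepiece angular magnification (image at infinity): M_eye = D/f_e = 25/2 = 12.500.
Overall M = m_obj x M_eye = (-20.000)(12.500) = -250.00.
|M| = 250.00.

250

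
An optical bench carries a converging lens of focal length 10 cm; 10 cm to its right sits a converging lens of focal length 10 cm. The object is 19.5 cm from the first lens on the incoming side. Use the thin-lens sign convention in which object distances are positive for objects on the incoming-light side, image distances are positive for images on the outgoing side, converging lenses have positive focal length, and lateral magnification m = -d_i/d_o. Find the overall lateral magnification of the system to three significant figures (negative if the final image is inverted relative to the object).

-0.513

Applying the thin-lens equation to the first lens, 1/10 = 1/19.5 + 1/d_i1, which gives d_i1 = 20.526 cm.
Its lateral magnification is m_1 = -d_i1/d_o1 = -(20.526)/19.5 = -1.0526.
This image would form 20.526 cm past lens 1, i.e. 10.526 cm beyond lens 2, so it is a virtual object for lens 2: d_o2 = 10 - 20.526 = -10.526 cm.
Applying the thin-lens equation again with f_2 = 10 cm and d_o2 = -10.526 cm gives d_i2 = 5.128 cm.
m_2 = -(5.128)/(-10.526) = 0.4872.
Total m = m_1 x m_2 = (-1.0526)(0.4872) = -0.5128.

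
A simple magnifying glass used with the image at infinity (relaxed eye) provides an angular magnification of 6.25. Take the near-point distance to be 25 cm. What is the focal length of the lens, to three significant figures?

For the image at infinity, M = D/f.
f = D/M = 25/6.25 = 4.000 cm.

4.00 cm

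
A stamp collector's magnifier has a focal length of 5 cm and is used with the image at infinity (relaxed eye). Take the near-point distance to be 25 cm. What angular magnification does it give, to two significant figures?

5.0

M = D/f = 25/5 = 5.000.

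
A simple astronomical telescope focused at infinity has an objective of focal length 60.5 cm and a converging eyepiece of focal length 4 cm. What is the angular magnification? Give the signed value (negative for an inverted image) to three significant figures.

-15.1

M = -f_obj/f_eye = -60.5/(4) = -15.125.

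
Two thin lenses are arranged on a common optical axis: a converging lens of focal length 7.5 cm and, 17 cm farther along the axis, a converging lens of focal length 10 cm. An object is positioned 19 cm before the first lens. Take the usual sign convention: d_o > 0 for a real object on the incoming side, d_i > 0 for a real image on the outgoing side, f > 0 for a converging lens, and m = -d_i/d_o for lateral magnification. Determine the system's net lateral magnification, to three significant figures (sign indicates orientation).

-1.21

Lens 1: 1/d_i1 = 1/f_1 - 1/d_o1 = 1/7.5 - 1/19 = 0.08070 cm^-1, so d_i1 = 12.391 cm.
m_1 = -(12.391)/19 = -0.6522.
The intermediate image is 12.391 cm to the right of lens 1, so d_o2 = L - d_i1 = 17 - 12.391 = 4.609 cm.
Lens 2: 1/d_i2 = 1/f_2 - 1/d_o2 = 1/10 - 1/(4.609) = -0.11698 cm^-1, so d_i2 = -8.548 cm.
m_2 = -(-8.548)/(4.609) = 1.8548.
The system's lateral magnification is m_1 m_2 = (-0.6522)(1.8548) = -1.2097.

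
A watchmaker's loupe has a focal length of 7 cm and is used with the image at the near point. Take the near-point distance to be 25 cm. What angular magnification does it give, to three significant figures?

M = 1 + D/f = 1 + 25/7 = 4.571.

4.57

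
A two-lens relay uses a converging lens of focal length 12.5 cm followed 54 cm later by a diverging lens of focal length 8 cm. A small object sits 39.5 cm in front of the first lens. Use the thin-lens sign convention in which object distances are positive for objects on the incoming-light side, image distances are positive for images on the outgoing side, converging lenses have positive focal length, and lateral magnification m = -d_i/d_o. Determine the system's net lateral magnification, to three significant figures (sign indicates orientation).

Applying the thin-lens equation to the first lens, 1/12.5 = 1/39.5 + 1/d_i1, which gives d_i1 = 18.287 cm.
Its lateral magnification is m_1 = -d_i1/d_o1 = -(18.287)/39.5 = -0.4630.
The intermediate image is 18.287 cm to the right of lens 1, so d_o2 = L - d_i1 = 54 - 18.287 = 35.713 cm.
Applying the thin-lens equation again with f_2 = -8 cm and d_o2 = 35.713 cm gives d_i2 = -6.536 cm.
m_2 = -(-6.536)/(35.713) = 0.1830.
Total m = m_1 x m_2 = (-0.4630)(0.1830) = -0.0847.

-0.0847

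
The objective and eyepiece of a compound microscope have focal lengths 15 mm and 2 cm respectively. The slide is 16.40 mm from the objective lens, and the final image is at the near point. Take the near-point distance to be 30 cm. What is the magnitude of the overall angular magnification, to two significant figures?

170

Convert to cm: f_obj = 15 mm = 1.5 cm; d_o = 16.40 mm = 1.64 cm.
Objective: 1/d_i = 1/f_obj - 1/d_o = 1/1.5 - 1/1.64 = 0.05691 cm^-1, so d_i = 17.571 cm.
m_obj = -d_i/d_o = -17.571/1.64 = -10.714.
Eyepiece angular magnification (image at near point): M_eye = 1 + D/f_e = 1 + 30/2 = 16.000.
Overall M = m_obj x M_eye = (-10.714)(16.000) = -171.43.
|M| = 171.43.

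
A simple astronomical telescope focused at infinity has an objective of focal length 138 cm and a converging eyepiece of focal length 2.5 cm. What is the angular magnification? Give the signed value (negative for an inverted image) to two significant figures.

-55

M = -f_obj/f_eye = -138/(2.5) = -55.200.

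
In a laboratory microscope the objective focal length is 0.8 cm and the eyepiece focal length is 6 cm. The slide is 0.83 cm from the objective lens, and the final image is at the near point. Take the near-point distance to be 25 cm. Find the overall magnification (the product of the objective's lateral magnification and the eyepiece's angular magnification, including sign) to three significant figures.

Objective: 1/d_i = 1/f_obj - 1/d_o = 1/0.8 - 1/0.83 = 0.04518 cm^-1, so d_i = 22.133 cm.
m_obj = -d_i/d_o = -22.133/0.83 = -26.667.
Eyepiece angular magnification (image at near point): M_eye = 1 + D/f_e = 1 + 25/6 = 5.167.
Overall M = m_obj x M_eye = (-26.667)(5.167) = -137.78.

-138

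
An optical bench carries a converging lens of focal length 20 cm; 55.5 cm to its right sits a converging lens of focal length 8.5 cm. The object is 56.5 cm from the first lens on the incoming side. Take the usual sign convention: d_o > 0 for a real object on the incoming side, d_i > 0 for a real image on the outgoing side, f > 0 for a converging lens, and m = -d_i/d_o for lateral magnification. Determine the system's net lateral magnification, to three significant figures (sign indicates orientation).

0.290

First lens: d_i1 = 1/(1/20 - 1/56.5) = 30.959 cm.
m_1 = -(30.959)/56.5 = -0.5479.
Object distance for lens 2: d_o2 = 55.5 - 30.959 = 24.541 cm.
Second lens: d_i2 = 1/(1/8.5 - 1/(24.541)) = 13.004 cm.
m_2 = -(13.004)/(24.541) = -0.5299.
Total m = m_1 x m_2 = (-0.5479)(-0.5299) = 0.2904.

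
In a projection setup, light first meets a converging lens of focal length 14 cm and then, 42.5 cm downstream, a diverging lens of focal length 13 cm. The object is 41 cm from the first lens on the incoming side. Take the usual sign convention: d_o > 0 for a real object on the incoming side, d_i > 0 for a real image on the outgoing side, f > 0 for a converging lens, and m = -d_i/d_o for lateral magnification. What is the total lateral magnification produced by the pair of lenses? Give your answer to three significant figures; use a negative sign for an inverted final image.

First lens: d_i1 = 1/(1/14 - 1/41) = 21.259 cm.
m_1 = -(21.259)/41 = -0.5185.
Object distance for lens 2: d_o2 = 42.5 - 21.259 = 21.241 cm.
Second lens: d_i2 = 1/(1/(-13) - 1/(21.241)) = -8.064 cm.
m_2 = -(-8.064)/(21.241) = 0.3797.
Overall magnification: m = m_1 m_2 = -0.1969.

-0.197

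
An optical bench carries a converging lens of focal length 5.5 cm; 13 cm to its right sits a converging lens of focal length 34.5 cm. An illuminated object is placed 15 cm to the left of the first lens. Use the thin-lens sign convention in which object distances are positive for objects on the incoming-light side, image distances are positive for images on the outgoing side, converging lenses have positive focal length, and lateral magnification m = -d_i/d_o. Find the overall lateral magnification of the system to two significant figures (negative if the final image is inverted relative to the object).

-0.66

Applying the thin-lens equation to the first lens, 1/5.5 = 1/15 + 1/d_i1, which gives d_i1 = 8.684 cm.
Its lateral magnification is m_1 = -d_i1/d_o1 = -(8.684)/15 = -0.5789.
The intermediate image is 8.684 cm to the right of lens 1, so d_o2 = L - d_i1 = 13 - 8.684 = 4.316 cm.
Applying the thin-lens equation again with f_2 = 34.5 cm and d_o2 = 4.316 cm gives d_i2 = -4.933 cm.
m_2 = -(-4.933)/(4.316) = 1.1430.
The system's lateral magnification is m_1 m_2 = (-0.5789)(1.1430) = -0.6617.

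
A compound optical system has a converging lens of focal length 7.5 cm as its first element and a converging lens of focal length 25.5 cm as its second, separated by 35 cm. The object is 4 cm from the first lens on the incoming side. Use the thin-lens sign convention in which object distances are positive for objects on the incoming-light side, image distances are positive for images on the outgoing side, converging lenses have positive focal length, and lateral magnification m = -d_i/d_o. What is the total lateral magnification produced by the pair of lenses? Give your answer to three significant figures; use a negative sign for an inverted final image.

First lens: d_i1 = 1/(1/7.5 - 1/4) = -8.571 cm.
m_1 = -(-8.571)/4 = 2.1429.
The intermediate image is virtual, 8.571 cm to the left of lens 1, so d_o2 = L - d_i1 = 35 - (-8.571) = 43.571 cm.
Second lens: d_i2 = 1/(1/25.5 - 1/(43.571)) = 61.482 cm.
m_2 = -(61.482)/(43.571) = -1.4111.
Overall magnification: m = m_1 m_2 = -3.0237.

-3.02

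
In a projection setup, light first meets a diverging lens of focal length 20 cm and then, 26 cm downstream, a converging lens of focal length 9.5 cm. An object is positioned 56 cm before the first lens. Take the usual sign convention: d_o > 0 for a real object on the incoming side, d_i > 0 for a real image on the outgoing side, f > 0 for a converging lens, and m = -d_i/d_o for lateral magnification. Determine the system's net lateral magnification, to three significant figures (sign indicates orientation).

-0.0800

First lens: d_i1 = 1/(1/(-20) - 1/56) = -14.737 cm.
m_1 = -(-14.737)/56 = 0.2632.
The intermediate image is virtual, 14.737 cm to the left of lens 1, so d_o2 = L - d_i1 = 26 - (-14.737) = 40.737 cm.
Second lens: d_i2 = 1/(1/9.5 - 1/(40.737)) = 12.389 cm.
m_2 = -(12.389)/(40.737) = -0.3041.
The system's lateral magnification is m_1 m_2 = (0.2632)(-0.3041) = -0.0800.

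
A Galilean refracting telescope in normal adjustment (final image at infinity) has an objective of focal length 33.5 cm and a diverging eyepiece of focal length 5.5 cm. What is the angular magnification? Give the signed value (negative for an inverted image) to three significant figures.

6.09

M = -f_obj/f_eye = -33.5/(-5.5) = 6.091.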